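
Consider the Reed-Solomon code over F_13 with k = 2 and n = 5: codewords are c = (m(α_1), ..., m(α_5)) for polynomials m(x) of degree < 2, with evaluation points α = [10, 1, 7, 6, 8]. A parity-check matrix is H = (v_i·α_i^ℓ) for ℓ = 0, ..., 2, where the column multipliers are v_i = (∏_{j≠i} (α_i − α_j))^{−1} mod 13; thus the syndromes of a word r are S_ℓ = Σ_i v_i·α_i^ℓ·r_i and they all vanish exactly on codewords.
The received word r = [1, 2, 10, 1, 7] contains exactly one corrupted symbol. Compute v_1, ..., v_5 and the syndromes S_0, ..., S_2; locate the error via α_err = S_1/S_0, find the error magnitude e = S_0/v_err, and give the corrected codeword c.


S = (12, 7, 3), error at position 4, error magnitude e = 1, c = [1, 2, 10, 0, 7].

Step 1: column multipliers v_i = (∏_{j≠i}(α_i − α_j))^{−1} mod 13.
  i = 1 (α = 10): (10−1)(10−7)(10−6)(10−8) = 9·3·4·2 = 216 ≡ 8, so v_1 = 8^{−1} = 5 (mod 13).
  i = 2 (α = 1): (1−10)(1−7)(1−6)(1−8) = (−9)·(−6)·(−5)·(−7) = 1890 ≡ 5, so v_2 = 5^{−1} = 8 (mod 13).
  i = 3 (α = 7): (7−10)(7−1)(7−6)(7−8) = (−3)·6·1·(−1) = 18 ≡ 5, so v_3 = 5^{−1} = 8 (mod 13).
  i = 4 (α = 6): (6−10)(6−1)(6−7)(6−8) = (−4)·5·(−1)·(−2) = −40 ≡ 12, so v_4 = 12^{−1} = 12 (mod 13).
  i = 5 (α = 8): (8−10)(8−1)(8−7)(8−6) = (−2)·7·1·2 = −28 ≡ 11, so v_5 = 11^{−1} = 6 (mod 13).
  v = [5, 8, 8, 12, 6].
Step 2: syndromes of r = [1, 2, 10, 1, 7] (all sums mod 13).
  S_0 = Σ v_i r_i = 5·1 + 8·2 + 8·10 + 12·1 + 6·7 = 155 ≡ 12.
  S_1 = Σ v_i α_i r_i = 5·10·1 + 8·1·2 + 8·7·10 + 12·6·1 + 6·8·7 = 1034 ≡ 7.
  α_i^2 mod 13 = [9, 1, 10, 10, 12].
  S_2 = Σ v_i α_i^2 r_i = 5·9·1 + 8·1·2 + 8·10·10 + 12·10·1 + 6·12·7 = 1485 ≡ 3.
  S = (12, 7, 3) ≠ 0, so r is not a codeword (an error is present).
Step 3: locate the error. For a single error e at position i, S_ℓ = v_i·e·α_i^ℓ, so α_err = S_1/S_0.
  S_0^{−1} = 12^{−1} = 12 (mod 13), so α_err = 7·12 = 84 ≡ 6 = α_4. Error position i = 4.
  Consistency check: S_2/S_1 = 3·2 = 6 ≡ 6 = α_err ✓ (single-error assumption holds).
Step 4: error magnitude e = S_0/v_4 = S_0·∏_{j≠4}(α_4 − α_j) = 12·12 = 144 ≡ 1 (mod 13).
Step 5: correct position 4: c_4 = r_4 − e = 1 − 1 ≡ 0 (mod 13). Hence c = [1, 2, 10, 0, 7].
  Check: interpolating c through the α_i gives m(x) = 5 + 10·x (degree < 2) with m(α_i) = c_i for every i, so c is indeed a codeword.


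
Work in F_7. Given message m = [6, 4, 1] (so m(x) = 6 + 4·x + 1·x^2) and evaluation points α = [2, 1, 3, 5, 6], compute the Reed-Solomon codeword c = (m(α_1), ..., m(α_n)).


c = [4, 4, 6, 2, 3]

Message polynomial: m(x) = 6 + 4·x + 1·x^2 (mod 7).
For each evaluation point α_i, compute m(α_i) mod 7:
  α_1 = 2: Horner steps 1 → 6 → 4, so m(2) = 4.
  α_2 = 1: Horner steps 1 → 5 → 4, so m(1) = 4.
  α_3 = 3: Horner steps 1 → 0 → 6, so m(3) = 6.
  α_4 = 5: Horner steps 1 → 2 → 2, so m(5) = 2.
  α_5 = 6: Horner steps 1 → 3 → 3, so m(6) = 3.
Codeword c = [4, 4, 6, 2, 3] ∈ F_7^5.


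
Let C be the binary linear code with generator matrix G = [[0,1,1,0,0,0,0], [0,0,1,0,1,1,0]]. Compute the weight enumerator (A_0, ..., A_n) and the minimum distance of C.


Weight distribution: A_0 = 1, A_2 = 1, A_3 = 2. Minimum distance d = 2.

Enumerate all 2^2 = 4 messages m ∈ F_2^2.
For each, compute codeword c = mG in F_2^7, then tally its weight.
  m = 00 → c = 0000000, weight = 0.
  m = 10 → c = 0110000, weight = 2.
  m = 01 → c = 0010110, weight = 3.
  m = 11 → c = 0100110, weight = 3.
Tally weights:
  weight 0: 1 codewords.
  weight 2: 1 codewords.
  weight 3: 2 codewords.
Minimum distance d = smallest w > 0 with A_w > 0 = 2.
Sanity: Σ A_w = 4 = 2^2 = 4 ✓.


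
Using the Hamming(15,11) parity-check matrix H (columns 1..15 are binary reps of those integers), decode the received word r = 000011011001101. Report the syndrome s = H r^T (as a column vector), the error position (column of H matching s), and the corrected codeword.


s = (1, 1, 0, 0)^T, error position = 12, corrected codeword c = 000011011000101

Compute s = H r^T mod 2 one row at a time:
  s_1 = 1 + 1 + 0 + 0 + 1 + 1 + 0 + 1 = 5 ≡ 1 (mod 2).
  s_2 = 0 + 1 + 1 + 0 + 1 + 1 + 0 + 1 = 5 ≡ 1 (mod 2).
  s_3 = 0 + 0 + 1 + 0 + 0 + 0 + 0 + 1 = 2 ≡ 0 (mod 2).
  s_4 = 0 + 0 + 1 + 0 + 1 + 0 + 1 + 1 = 4 ≡ 0 (mod 2).
s = (1, 1, 0, 0)^T — this equals column 12 of H (binary 1100), so error is at position 12.
Correct: flip bit 12 of r = 000011011001101 to get c = 000011011000101.


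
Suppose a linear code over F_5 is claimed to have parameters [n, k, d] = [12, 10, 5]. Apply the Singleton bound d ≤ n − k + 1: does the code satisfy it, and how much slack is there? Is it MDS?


Singleton RHS = n − k + 1 = 3, slack = -2, bound violated (no such code; not MDS).

Singleton bound: d ≤ n − k + 1.
Here n = 12, k = 10, so n − k + 1 = 3.
Given d = 5, check d ≤ 3: NO.
Slack = (n − k + 1) − d = -2.
The slack is negative: d = 5 exceeds n − k + 1 = 3 by 2, so the Singleton bound is violated and no linear [12, 10, 5]_5 code can exist. In particular it is not MDS (MDS requires d = n − k + 1 exactly).
Description: the claimed parameters are [12, 10, 5]_5; such a code would be impossible (violates the Singleton bound).


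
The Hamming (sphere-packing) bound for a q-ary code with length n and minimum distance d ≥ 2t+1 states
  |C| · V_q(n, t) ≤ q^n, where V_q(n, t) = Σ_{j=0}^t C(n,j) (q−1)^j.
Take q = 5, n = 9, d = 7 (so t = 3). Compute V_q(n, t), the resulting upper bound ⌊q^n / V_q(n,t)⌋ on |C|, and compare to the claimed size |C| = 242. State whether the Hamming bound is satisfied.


V_q(n, t) = 5989, q^n = 1953125, Hamming bound = 326, |C| = 242 ≤ bound (satisfied).

Step 1: Compute V_q(n, t) = Σ_{j=0}^3 C(n, j) (q−1)^j.
  j = 0: C(9,0)·(4)^0 = 1·1 = 1.
  j = 1: C(9,1)·(4)^1 = 9·4 = 36.
  j = 2: C(9,2)·(4)^2 = 36·16 = 576.
  j = 3: C(9,3)·(4)^3 = 84·64 = 5376.
  V_q(n, t) = 1 + 36 + 576 + 5376 = 5989.
Step 2: q^n = 5^9 = 1953125.
Step 3: Hamming bound ⌊q^n / V_q(n,t)⌋ = ⌊1953125/5989⌋ = 326.
Step 4: Compare |C| = 242 to 326: satisfied.
The claimed |C| lies below the Hamming bound.


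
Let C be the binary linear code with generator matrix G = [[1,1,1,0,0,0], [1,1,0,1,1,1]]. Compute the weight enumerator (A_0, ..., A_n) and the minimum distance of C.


Weight distribution: A_0 = 1, A_3 = 1, A_4 = 1, A_5 = 1. Minimum distance d = 3.

Enumerate all 2^2 = 4 messages m ∈ F_2^2.
For each, compute codeword c = mG in F_2^6, then tally its weight.
  m = 00 → c = 000000, weight = 0.
  m = 10 → c = 111000, weight = 3.
  m = 01 → c = 110111, weight = 5.
  m = 11 → c = 001111, weight = 4.
Tally weights:
  weight 0: 1 codewords.
  weight 3: 1 codewords.
  weight 4: 1 codewords.
  weight 5: 1 codewords.
Minimum distance d = smallest w > 0 with A_w > 0 = 3.
Sanity: Σ A_w = 4 = 2^2 = 4 ✓.


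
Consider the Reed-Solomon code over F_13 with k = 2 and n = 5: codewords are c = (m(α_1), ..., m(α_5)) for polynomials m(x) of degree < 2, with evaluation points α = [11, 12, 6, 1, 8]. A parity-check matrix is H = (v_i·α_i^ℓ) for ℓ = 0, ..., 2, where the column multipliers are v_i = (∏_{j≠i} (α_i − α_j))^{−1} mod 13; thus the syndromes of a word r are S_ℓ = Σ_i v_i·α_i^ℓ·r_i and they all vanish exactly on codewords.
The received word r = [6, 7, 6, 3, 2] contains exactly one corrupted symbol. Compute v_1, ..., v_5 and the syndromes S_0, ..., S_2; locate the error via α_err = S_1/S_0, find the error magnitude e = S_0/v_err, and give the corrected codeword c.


S = (6, 1, 11), error at position 1, error magnitude e = 10, c = [9, 7, 6, 3, 2].

Step 1: column multipliers v_i = (∏_{j≠i}(α_i − α_j))^{−1} mod 13.
  i = 1 (α = 11): (11−12)(11−6)(11−1)(11−8) = (−1)·5·10·3 = −150 ≡ 6, so v_1 = 6^{−1} = 11 (mod 13).
  i = 2 (α = 12): (12−11)(12−6)(12−1)(12−8) = 1·6·11·4 = 264 ≡ 4, so v_2 = 4^{−1} = 10 (mod 13).
  i = 3 (α = 6): (6−11)(6−12)(6−1)(6−8) = (−5)·(−6)·5·(−2) = −300 ≡ 12, so v_3 = 12^{−1} = 12 (mod 13).
  i = 4 (α = 1): (1−11)(1−12)(1−6)(1−8) = (−10)·(−11)·(−5)·(−7) = 3850 ≡ 2, so v_4 = 2^{−1} = 7 (mod 13).
  i = 5 (α = 8): (8−11)(8−12)(8−6)(8−1) = (−3)·(−4)·2·7 = 168 ≡ 12, so v_5 = 12^{−1} = 12 (mod 13).
  v = [11, 10, 12, 7, 12].
Step 2: syndromes of r = [6, 7, 6, 3, 2] (all sums mod 13).
  S_0 = Σ v_i r_i = 11·6 + 10·7 + 12·6 + 7·3 + 12·2 = 253 ≡ 6.
  S_1 = Σ v_i α_i r_i = 11·11·6 + 10·12·7 + 12·6·6 + 7·1·3 + 12·8·2 = 2211 ≡ 1.
  α_i^2 mod 13 = [4, 1, 10, 1, 12].
  S_2 = Σ v_i α_i^2 r_i = 11·4·6 + 10·1·7 + 12·10·6 + 7·1·3 + 12·12·2 = 1363 ≡ 11.
  S = (6, 1, 11) ≠ 0, so r is not a codeword (an error is present).
Step 3: locate the error. For a single error e at position i, S_ℓ = v_i·e·α_i^ℓ, so α_err = S_1/S_0.
  S_0^{−1} = 6^{−1} = 11 (mod 13), so α_err = 1·11 = 11 ≡ 11 = α_1. Error position i = 1.
  Consistency check: S_2/S_1 = 11·1 = 11 ≡ 11 = α_err ✓ (single-error assumption holds).
Step 4: error magnitude e = S_0/v_1 = S_0·∏_{j≠1}(α_1 − α_j) = 6·6 = 36 ≡ 10 (mod 13).
Step 5: correct position 1: c_1 = r_1 − e = 6 − 10 ≡ 9 (mod 13). Hence c = [9, 7, 6, 3, 2].
  Check: interpolating c through the α_i gives m(x) = 5 + 11·x (degree < 2) with m(α_i) = c_i for every i, so c is indeed a codeword.


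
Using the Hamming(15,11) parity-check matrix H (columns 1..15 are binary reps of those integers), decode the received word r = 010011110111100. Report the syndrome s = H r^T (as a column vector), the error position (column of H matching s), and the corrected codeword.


s = (1, 1, 1, 0)^T, error position = 14, corrected codeword c = 010011110111110

Compute s = H r^T mod 2 one row at a time:
  s_1 = 1 + 0 + 1 + 1 + 1 + 1 + 0 + 0 = 5 ≡ 1 (mod 2).
  s_2 = 0 + 1 + 1 + 1 + 1 + 1 + 0 + 0 = 5 ≡ 1 (mod 2).
  s_3 = 1 + 0 + 1 + 1 + 1 + 1 + 0 + 0 = 5 ≡ 1 (mod 2).
  s_4 = 0 + 0 + 1 + 1 + 0 + 1 + 1 + 0 = 4 ≡ 0 (mod 2).
s = (1, 1, 1, 0)^T — this equals column 14 of H (binary 1110), so error is at position 14.
Correct: flip bit 14 of r = 010011110111100 to get c = 010011110111110.


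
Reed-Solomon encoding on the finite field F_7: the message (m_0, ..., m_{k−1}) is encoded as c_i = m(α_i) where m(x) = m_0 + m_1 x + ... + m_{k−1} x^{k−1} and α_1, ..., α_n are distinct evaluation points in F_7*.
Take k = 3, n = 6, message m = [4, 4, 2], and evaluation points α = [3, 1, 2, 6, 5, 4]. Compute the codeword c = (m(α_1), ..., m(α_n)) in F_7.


c = [6, 3, 6, 2, 4, 3]

Message polynomial: m(x) = 4 + 4·x + 2·x^2 (mod 7).
For each evaluation point α_i, compute m(α_i) mod 7:
  α_1 = 3: Horner steps 2 → 3 → 6, so m(3) = 6.
  α_2 = 1: Horner steps 2 → 6 → 3, so m(1) = 3.
  α_3 = 2: Horner steps 2 → 1 → 6, so m(2) = 6.
  α_4 = 6: Horner steps 2 → 2 → 2, so m(6) = 2.
  α_5 = 5: Horner steps 2 → 0 → 4, so m(5) = 4.
  α_6 = 4: Horner steps 2 → 5 → 3, so m(4) = 3.
Codeword c = [6, 3, 6, 2, 4, 3] ∈ F_7^6.


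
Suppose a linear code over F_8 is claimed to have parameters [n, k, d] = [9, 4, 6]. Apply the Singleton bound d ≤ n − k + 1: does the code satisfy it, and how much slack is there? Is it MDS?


Singleton RHS = n − k + 1 = 6, slack = 0, bound satisfied, MDS.

Singleton bound: d ≤ n − k + 1.
Here n = 9, k = 4, so n − k + 1 = 6.
Given d = 6, check d ≤ 6: YES.
Slack = (n − k + 1) − d = 0.
The code is MDS (slack = 0).
Description: the claimed parameters are [9, 4, 6]_8; such a code would be MDS (meets Singleton bound).


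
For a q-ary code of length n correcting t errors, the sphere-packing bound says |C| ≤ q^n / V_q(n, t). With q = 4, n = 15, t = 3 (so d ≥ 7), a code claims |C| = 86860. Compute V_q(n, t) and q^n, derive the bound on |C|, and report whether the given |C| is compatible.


V_q(n, t) = 13276, q^n = 1073741824, Hamming bound = 80878, |C| = 86860 > bound (violated).

Step 1: Compute V_q(n, t) = Σ_{j=0}^3 C(n, j) (q−1)^j.
  j = 0: C(15,0)·(3)^0 = 1·1 = 1.
  j = 1: C(15,1)·(3)^1 = 15·3 = 45.
  j = 2: C(15,2)·(3)^2 = 105·9 = 945.
  j = 3: C(15,3)·(3)^3 = 455·27 = 12285.
  V_q(n, t) = 1 + 45 + 945 + 12285 = 13276.
Step 2: q^n = 4^15 = 1073741824.
Step 3: Hamming bound ⌊q^n / V_q(n,t)⌋ = ⌊1073741824/13276⌋ = 80878.
Step 4: Compare |C| = 86860 to 80878: violated.
The claimed |C| lies above the Hamming bound, so no 4-ary code of length 15 with d ≥ 7 can have 86860 codewords.


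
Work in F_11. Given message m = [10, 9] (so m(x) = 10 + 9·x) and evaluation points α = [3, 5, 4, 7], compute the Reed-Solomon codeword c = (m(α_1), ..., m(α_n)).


c = [4, 0, 2, 7]

Message polynomial: m(x) = 10 + 9·x (mod 11).
For each evaluation point α_i, compute m(α_i) mod 11:
  α_1 = 3: Horner steps 9 → 4, so m(3) = 4.
  α_2 = 5: Horner steps 9 → 0, so m(5) = 0.
  α_3 = 4: Horner steps 9 → 2, so m(4) = 2.
  α_4 = 7: Horner steps 9 → 7, so m(7) = 7.
Codeword c = [4, 0, 2, 7] ∈ F_11^4.


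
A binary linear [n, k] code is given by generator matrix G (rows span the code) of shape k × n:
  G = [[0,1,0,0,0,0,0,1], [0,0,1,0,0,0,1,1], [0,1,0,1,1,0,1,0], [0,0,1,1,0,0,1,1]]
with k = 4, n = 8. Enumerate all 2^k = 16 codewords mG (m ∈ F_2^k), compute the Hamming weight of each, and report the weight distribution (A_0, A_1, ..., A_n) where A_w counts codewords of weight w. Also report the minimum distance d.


Weight distribution: A_0 = 1, A_1 = 1, A_2 = 2, A_3 = 6, A_4 = 5, A_5 = 1. Minimum distance d = 1.

Enumerate all 2^4 = 16 messages m ∈ F_2^4.
For each, compute codeword c = mG in F_2^8, then tally its weight.
  m = 0000 → c = 00000000, weight = 0.
  m = 1000 → c = 01000001, weight = 2.
  m = 0100 → c = 00100011, weight = 3.
  m = 1100 → c = 01100010, weight = 3.
  m = 0010 → c = 01011010, weight = 4.
  m = 1010 → c = 00011011, weight = 4.
  m = 0110 → c = 01111001, weight = 5.
  m = 1110 → c = 00111000, weight = 3.
  m = 0001 → c = 00110011, weight = 4.
  m = 1001 → c = 01110010, weight = 4.
  m = 0101 → c = 00010000, weight = 1.
  m = 1101 → c = 01010001, weight = 3.
  m = 0011 → c = 01101001, weight = 4.
  m = 1011 → c = 00101000, weight = 2.
  m = 0111 → c = 01001010, weight = 3.
  m = 1111 → c = 00001011, weight = 3.
Tally weights:
  weight 0: 1 codewords.
  weight 1: 1 codewords.
  weight 2: 2 codewords.
  weight 3: 6 codewords.
  weight 4: 5 codewords.
  weight 5: 1 codewords.
Minimum distance d = smallest w > 0 with A_w > 0 = 1.
Sanity: Σ A_w = 16 = 2^4 = 16 ✓.


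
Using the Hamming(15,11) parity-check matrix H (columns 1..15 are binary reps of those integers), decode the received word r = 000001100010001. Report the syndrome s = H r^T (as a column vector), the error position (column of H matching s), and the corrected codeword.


s = (0, 1, 0, 1)^T, error position = 5, corrected codeword c = 000011100010001

Compute s = H r^T mod 2 one row at a time:
  s_1 = 0 + 0 + 0 + 1 + 0 + 0 + 0 + 1 = 2 ≡ 0 (mod 2).
  s_2 = 0 + 0 + 1 + 1 + 0 + 0 + 0 + 1 = 3 ≡ 1 (mod 2).
  s_3 = 0 + 0 + 1 + 1 + 0 + 1 + 0 + 1 = 4 ≡ 0 (mod 2).
  s_4 = 0 + 0 + 0 + 1 + 0 + 1 + 0 + 1 = 3 ≡ 1 (mod 2).
s = (0, 1, 0, 1)^T — this equals column 5 of H (binary 0101), so error is at position 5.
Correct: flip bit 5 of r = 000001100010001 to get c = 000011100010001.


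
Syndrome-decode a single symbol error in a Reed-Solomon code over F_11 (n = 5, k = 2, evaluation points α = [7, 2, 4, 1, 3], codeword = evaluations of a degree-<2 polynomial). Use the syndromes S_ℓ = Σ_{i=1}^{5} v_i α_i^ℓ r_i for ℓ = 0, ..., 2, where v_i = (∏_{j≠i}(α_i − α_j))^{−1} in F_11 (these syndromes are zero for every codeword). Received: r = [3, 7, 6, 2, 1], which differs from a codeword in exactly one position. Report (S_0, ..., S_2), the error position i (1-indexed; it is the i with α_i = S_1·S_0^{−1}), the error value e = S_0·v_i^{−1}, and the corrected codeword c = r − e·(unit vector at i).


S = (6, 9, 8), error at position 1, error magnitude e = 4, c = [10, 7, 6, 2, 1].

Step 1: column multipliers v_i = (∏_{j≠i}(α_i − α_j))^{−1} mod 11.
  i = 1 (α = 7): (7−2)(7−4)(7−1)(7−3) = 5·3·6·4 = 360 ≡ 8, so v_1 = 8^{−1} = 7 (mod 11).
  i = 2 (α = 2): (2−7)(2−4)(2−1)(2−3) = (−5)·(−2)·1·(−1) = −10 ≡ 1, so v_2 = 1^{−1} = 1 (mod 11).
  i = 3 (α = 4): (4−7)(4−2)(4−1)(4−3) = (−3)·2·3·1 = −18 ≡ 4, so v_3 = 4^{−1} = 3 (mod 11).
  i = 4 (α = 1): (1−7)(1−2)(1−4)(1−3) = (−6)·(−1)·(−3)·(−2) = 36 ≡ 3, so v_4 = 3^{−1} = 4 (mod 11).
  i = 5 (α = 3): (3−7)(3−2)(3−4)(3−1) = (−4)·1·(−1)·2 = 8 ≡ 8, so v_5 = 8^{−1} = 7 (mod 11).
  v = [7, 1, 3, 4, 7].
Step 2: syndromes of r = [3, 7, 6, 2, 1] (all sums mod 11).
  S_0 = Σ v_i r_i = 7·3 + 1·7 + 3·6 + 4·2 + 7·1 = 61 ≡ 6.
  S_1 = Σ v_i α_i r_i = 7·7·3 + 1·2·7 + 3·4·6 + 4·1·2 + 7·3·1 = 262 ≡ 9.
  α_i^2 mod 11 = [5, 4, 5, 1, 9].
  S_2 = Σ v_i α_i^2 r_i = 7·5·3 + 1·4·7 + 3·5·6 + 4·1·2 + 7·9·1 = 294 ≡ 8.
  S = (6, 9, 8) ≠ 0, so r is not a codeword (an error is present).
Step 3: locate the error. For a single error e at position i, S_ℓ = v_i·e·α_i^ℓ, so α_err = S_1/S_0.
  S_0^{−1} = 6^{−1} = 2 (mod 11), so α_err = 9·2 = 18 ≡ 7 = α_1. Error position i = 1.
  Consistency check: S_2/S_1 = 8·5 = 40 ≡ 7 = α_err ✓ (single-error assumption holds).
Step 4: error magnitude e = S_0/v_1 = S_0·∏_{j≠1}(α_1 − α_j) = 6·8 = 48 ≡ 4 (mod 11).
Step 5: correct position 1: c_1 = r_1 − e = 3 − 4 ≡ 10 (mod 11). Hence c = [10, 7, 6, 2, 1].
  Check: interpolating c through the α_i gives m(x) = 8 + 5·x (degree < 2) with m(α_i) = c_i for every i, so c is indeed a codeword.


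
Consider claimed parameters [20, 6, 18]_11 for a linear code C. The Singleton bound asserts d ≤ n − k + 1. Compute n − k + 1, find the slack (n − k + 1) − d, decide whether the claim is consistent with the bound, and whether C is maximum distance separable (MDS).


Singleton RHS = n − k + 1 = 15, slack = -3, bound violated (no such code; not MDS).

Singleton bound: d ≤ n − k + 1.
Here n = 20, k = 6, so n − k + 1 = 15.
Given d = 18, check d ≤ 15: NO.
Slack = (n − k + 1) − d = -3.
The slack is negative: d = 18 exceeds n − k + 1 = 15 by 3, so the Singleton bound is violated and no linear [20, 6, 18]_11 code can exist. In particular it is not MDS (MDS requires d = n − k + 1 exactly).
Description: the claimed parameters are [20, 6, 18]_11; such a code would be impossible (violates the Singleton bound).


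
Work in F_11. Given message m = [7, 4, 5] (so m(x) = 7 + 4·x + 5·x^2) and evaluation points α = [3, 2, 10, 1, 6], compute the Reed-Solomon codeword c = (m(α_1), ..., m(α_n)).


c = [9, 2, 8, 5, 2]

Message polynomial: m(x) = 7 + 4·x + 5·x^2 (mod 11).
For each evaluation point α_i, compute m(α_i) mod 11:
  α_1 = 3: Horner steps 5 → 8 → 9, so m(3) = 9.
  α_2 = 2: Horner steps 5 → 3 → 2, so m(2) = 2.
  α_3 = 10: Horner steps 5 → 10 → 8, so m(10) = 8.
  α_4 = 1: Horner steps 5 → 9 → 5, so m(1) = 5.
  α_5 = 6: Horner steps 5 → 1 → 2, so m(6) = 2.
Codeword c = [9, 2, 8, 5, 2] ∈ F_11^5.


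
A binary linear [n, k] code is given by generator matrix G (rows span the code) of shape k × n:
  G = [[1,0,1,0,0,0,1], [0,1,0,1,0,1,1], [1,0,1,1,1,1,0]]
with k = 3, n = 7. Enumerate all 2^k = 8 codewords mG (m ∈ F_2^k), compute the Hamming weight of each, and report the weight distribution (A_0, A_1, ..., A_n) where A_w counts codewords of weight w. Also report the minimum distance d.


Weight distribution: A_0 = 1, A_2 = 1, A_3 = 1, A_4 = 2, A_5 = 3. Minimum distance d = 2.

Enumerate all 2^3 = 8 messages m ∈ F_2^3.
For each, compute codeword c = mG in F_2^7, then tally its weight.
  m = 000 → c = 0000000, weight = 0.
  m = 100 → c = 1010001, weight = 3.
  m = 010 → c = 0101011, weight = 4.
  m = 110 → c = 1111010, weight = 5.
  m = 001 → c = 1011110, weight = 5.
  m = 101 → c = 0001111, weight = 4.
  m = 011 → c = 1110101, weight = 5.
  m = 111 → c = 0100100, weight = 2.
Tally weights:
  weight 0: 1 codewords.
  weight 2: 1 codewords.
  weight 3: 1 codewords.
  weight 4: 2 codewords.
  weight 5: 3 codewords.
Minimum distance d = smallest w > 0 with A_w > 0 = 2.
Sanity: Σ A_w = 8 = 2^3 = 8 ✓.


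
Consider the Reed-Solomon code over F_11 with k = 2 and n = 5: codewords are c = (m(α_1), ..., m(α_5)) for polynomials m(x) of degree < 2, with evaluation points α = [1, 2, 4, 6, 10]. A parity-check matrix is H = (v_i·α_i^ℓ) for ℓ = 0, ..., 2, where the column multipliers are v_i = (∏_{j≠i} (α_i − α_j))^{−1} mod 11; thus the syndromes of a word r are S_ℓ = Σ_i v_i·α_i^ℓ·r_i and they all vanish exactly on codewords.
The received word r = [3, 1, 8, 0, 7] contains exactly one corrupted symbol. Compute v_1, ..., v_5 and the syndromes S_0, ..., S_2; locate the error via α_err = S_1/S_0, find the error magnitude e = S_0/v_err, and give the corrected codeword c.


S = (8, 4, 2), error at position 4, error magnitude e = 7, c = [3, 1, 8, 4, 7].

Step 1: column multipliers v_i = (∏_{j≠i}(α_i − α_j))^{−1} mod 11.
  i = 1 (α = 1): (1−2)(1−4)(1−6)(1−10) = (−1)·(−3)·(−5)·(−9) = 135 ≡ 3, so v_1 = 3^{−1} = 4 (mod 11).
  i = 2 (α = 2): (2−1)(2−4)(2−6)(2−10) = 1·(−2)·(−4)·(−8) = −64 ≡ 2, so v_2 = 2^{−1} = 6 (mod 11).
  i = 3 (α = 4): (4−1)(4−2)(4−6)(4−10) = 3·2·(−2)·(−6) = 72 ≡ 6, so v_3 = 6^{−1} = 2 (mod 11).
  i = 4 (α = 6): (6−1)(6−2)(6−4)(6−10) = 5·4·2·(−4) = −160 ≡ 5, so v_4 = 5^{−1} = 9 (mod 11).
  i = 5 (α = 10): (10−1)(10−2)(10−4)(10−6) = 9·8·6·4 = 1728 ≡ 1, so v_5 = 1^{−1} = 1 (mod 11).
  v = [4, 6, 2, 9, 1].
Step 2: syndromes of r = [3, 1, 8, 0, 7] (all sums mod 11).
  S_0 = Σ v_i r_i = 4·3 + 6·1 + 2·8 + 9·0 + 1·7 = 41 ≡ 8.
  S_1 = Σ v_i α_i r_i = 4·1·3 + 6·2·1 + 2·4·8 + 9·6·0 + 1·10·7 = 158 ≡ 4.
  α_i^2 mod 11 = [1, 4, 5, 3, 1].
  S_2 = Σ v_i α_i^2 r_i = 4·1·3 + 6·4·1 + 2·5·8 + 9·3·0 + 1·1·7 = 123 ≡ 2.
  S = (8, 4, 2) ≠ 0, so r is not a codeword (an error is present).
Step 3: locate the error. For a single error e at position i, S_ℓ = v_i·e·α_i^ℓ, so α_err = S_1/S_0.
  S_0^{−1} = 8^{−1} = 7 (mod 11), so α_err = 4·7 = 28 ≡ 6 = α_4. Error position i = 4.
  Consistency check: S_2/S_1 = 2·3 = 6 ≡ 6 = α_err ✓ (single-error assumption holds).
Step 4: error magnitude e = S_0/v_4 = S_0·∏_{j≠4}(α_4 − α_j) = 8·5 = 40 ≡ 7 (mod 11).
Step 5: correct position 4: c_4 = r_4 − e = 0 − 7 ≡ 4 (mod 11). Hence c = [3, 1, 8, 4, 7].
  Check: interpolating c through the α_i gives m(x) = 5 + 9·x (degree < 2) with m(α_i) = c_i for every i, so c is indeed a codeword.


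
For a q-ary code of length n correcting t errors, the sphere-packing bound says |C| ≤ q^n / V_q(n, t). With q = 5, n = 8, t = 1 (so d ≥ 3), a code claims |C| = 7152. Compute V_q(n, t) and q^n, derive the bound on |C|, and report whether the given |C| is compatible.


V_q(n, t) = 33, q^n = 390625, Hamming bound = 11837, |C| = 7152 ≤ bound (satisfied).

Step 1: Compute V_q(n, t) = Σ_{j=0}^1 C(n, j) (q−1)^j.
  j = 0: C(8,0)·(4)^0 = 1·1 = 1.
  j = 1: C(8,1)·(4)^1 = 8·4 = 32.
  V_q(n, t) = 1 + 32 = 33.
Step 2: q^n = 5^8 = 390625.
Step 3: Hamming bound ⌊q^n / V_q(n,t)⌋ = ⌊390625/33⌋ = 11837.
Step 4: Compare |C| = 7152 to 11837: satisfied.
The claimed |C| lies below the Hamming bound.


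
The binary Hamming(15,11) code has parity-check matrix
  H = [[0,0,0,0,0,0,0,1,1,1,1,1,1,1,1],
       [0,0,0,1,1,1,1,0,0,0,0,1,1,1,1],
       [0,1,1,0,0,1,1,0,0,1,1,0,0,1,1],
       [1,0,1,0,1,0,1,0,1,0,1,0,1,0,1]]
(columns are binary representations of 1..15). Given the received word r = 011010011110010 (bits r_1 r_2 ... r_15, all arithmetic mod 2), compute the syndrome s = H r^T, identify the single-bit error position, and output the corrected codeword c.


s = (1, 0, 1, 0)^T, error position = 10, corrected codeword c = 011010011010010

Compute s = H r^T mod 2 one row at a time:
  s_1 = 1 + 1 + 1 + 1 + 0 + 0 + 1 + 0 = 5 ≡ 1 (mod 2).
  s_2 = 0 + 1 + 0 + 0 + 0 + 0 + 1 + 0 = 2 ≡ 0 (mod 2).
  s_3 = 1 + 1 + 0 + 0 + 1 + 1 + 1 + 0 = 5 ≡ 1 (mod 2).
  s_4 = 0 + 1 + 1 + 0 + 1 + 1 + 0 + 0 = 4 ≡ 0 (mod 2).
s = (1, 0, 1, 0)^T — this equals column 10 of H (binary 1010), so error is at position 10.
Correct: flip bit 10 of r = 011010011110010 to get c = 011010011010010.


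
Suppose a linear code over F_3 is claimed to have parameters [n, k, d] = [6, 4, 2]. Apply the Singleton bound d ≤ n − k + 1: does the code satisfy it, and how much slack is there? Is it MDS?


Singleton RHS = n − k + 1 = 3, slack = 1, bound satisfied, not MDS.

Singleton bound: d ≤ n − k + 1.
Here n = 6, k = 4, so n − k + 1 = 3.
Given d = 2, check d ≤ 3: YES.
Slack = (n − k + 1) − d = 1.
The code is NOT MDS (slack = 1 > 0).
Description: the claimed parameters are [6, 4, 2]_3; such a code would be non-MDS.


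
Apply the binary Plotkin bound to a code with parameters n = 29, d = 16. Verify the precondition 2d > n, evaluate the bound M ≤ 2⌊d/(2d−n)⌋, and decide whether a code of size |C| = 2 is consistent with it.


Plotkin bound M ≤ 10; given |C| = 2 ≤ bound (satisfied).

Check applicability: 2d = 32, n = 29.
2d − n = 3 > 0, so Plotkin applies.
Compute d/(2d−n) = 16/3 ≈ 5.3333.
⌊d/(2d−n)⌋ = 5.
Plotkin bound: M ≤ 2·5 = 10.
Given |C| = 2, check: satisfied.
This |C| is below the Plotkin bound.


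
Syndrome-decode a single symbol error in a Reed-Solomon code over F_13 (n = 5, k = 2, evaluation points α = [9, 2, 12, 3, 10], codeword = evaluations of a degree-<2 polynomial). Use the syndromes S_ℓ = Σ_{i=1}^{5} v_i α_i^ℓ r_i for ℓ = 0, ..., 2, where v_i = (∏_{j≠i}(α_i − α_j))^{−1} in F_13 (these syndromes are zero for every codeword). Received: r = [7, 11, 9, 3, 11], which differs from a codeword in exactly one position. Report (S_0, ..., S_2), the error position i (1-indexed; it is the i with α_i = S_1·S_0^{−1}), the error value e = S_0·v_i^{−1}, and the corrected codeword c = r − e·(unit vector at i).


S = (5, 11, 6), error at position 5, error magnitude e = 12, c = [7, 11, 9, 3, 12].

Step 1: column multipliers v_i = (∏_{j≠i}(α_i − α_j))^{−1} mod 13.
  i = 1 (α = 9): (9−2)(9−12)(9−3)(9−10) = 7·(−3)·6·(−1) = 126 ≡ 9, so v_1 = 9^{−1} = 3 (mod 13).
  i = 2 (α = 2): (2−9)(2−12)(2−3)(2−10) = (−7)·(−10)·(−1)·(−8) = 560 ≡ 1, so v_2 = 1^{−1} = 1 (mod 13).
  i = 3 (α = 12): (12−9)(12−2)(12−3)(12−10) = 3·10·9·2 = 540 ≡ 7, so v_3 = 7^{−1} = 2 (mod 13).
  i = 4 (α = 3): (3−9)(3−2)(3−12)(3−10) = (−6)·1·(−9)·(−7) = −378 ≡ 12, so v_4 = 12^{−1} = 12 (mod 13).
  i = 5 (α = 10): (10−9)(10−2)(10−12)(10−3) = 1·8·(−2)·7 = −112 ≡ 5, so v_5 = 5^{−1} = 8 (mod 13).
  v = [3, 1, 2, 12, 8].
Step 2: syndromes of r = [7, 11, 9, 3, 11] (all sums mod 13).
  S_0 = Σ v_i r_i = 3·7 + 1·11 + 2·9 + 12·3 + 8·11 = 174 ≡ 5.
  S_1 = Σ v_i α_i r_i = 3·9·7 + 1·2·11 + 2·12·9 + 12·3·3 + 8·10·11 = 1415 ≡ 11.
  α_i^2 mod 13 = [3, 4, 1, 9, 9].
  S_2 = Σ v_i α_i^2 r_i = 3·3·7 + 1·4·11 + 2·1·9 + 12·9·3 + 8·9·11 = 1241 ≡ 6.
  S = (5, 11, 6) ≠ 0, so r is not a codeword (an error is present).
Step 3: locate the error. For a single error e at position i, S_ℓ = v_i·e·α_i^ℓ, so α_err = S_1/S_0.
  S_0^{−1} = 5^{−1} = 8 (mod 13), so α_err = 11·8 = 88 ≡ 10 = α_5. Error position i = 5.
  Consistency check: S_2/S_1 = 6·6 = 36 ≡ 10 = α_err ✓ (single-error assumption holds).
Step 4: error magnitude e = S_0/v_5 = S_0·∏_{j≠5}(α_5 − α_j) = 5·5 = 25 ≡ 12 (mod 13).
Step 5: correct position 5: c_5 = r_5 − e = 11 − 12 ≡ 12 (mod 13). Hence c = [7, 11, 9, 3, 12].
  Check: interpolating c through the α_i gives m(x) = 1 + 5·x (degree < 2) with m(α_i) = c_i for every i, so c is indeed a codeword.


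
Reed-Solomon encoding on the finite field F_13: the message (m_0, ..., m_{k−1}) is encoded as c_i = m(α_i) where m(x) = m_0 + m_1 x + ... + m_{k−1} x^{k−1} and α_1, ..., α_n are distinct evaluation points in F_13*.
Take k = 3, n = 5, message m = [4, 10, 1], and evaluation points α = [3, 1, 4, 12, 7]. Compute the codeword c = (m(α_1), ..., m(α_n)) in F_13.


c = [4, 2, 8, 8, 6]

Message polynomial: m(x) = 4 + 10·x + 1·x^2 (mod 13).
For each evaluation point α_i, compute m(α_i) mod 13:
  α_1 = 3: Horner steps 1 → 0 → 4, so m(3) = 4.
  α_2 = 1: Horner steps 1 → 11 → 2, so m(1) = 2.
  α_3 = 4: Horner steps 1 → 1 → 8, so m(4) = 8.
  α_4 = 12: Horner steps 1 → 9 → 8, so m(12) = 8.
  α_5 = 7: Horner steps 1 → 4 → 6, so m(7) = 6.
Codeword c = [4, 2, 8, 8, 6] ∈ F_13^5.


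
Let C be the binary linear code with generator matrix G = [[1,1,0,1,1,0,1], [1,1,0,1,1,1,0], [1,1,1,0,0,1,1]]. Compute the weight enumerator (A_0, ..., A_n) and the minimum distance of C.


Weight distribution: A_0 = 1, A_2 = 1, A_3 = 1, A_4 = 2, A_5 = 3. Minimum distance d = 2.

Enumerate all 2^3 = 8 messages m ∈ F_2^3.
For each, compute codeword c = mG in F_2^7, then tally its weight.
  m = 000 → c = 0000000, weight = 0.
  m = 100 → c = 1101101, weight = 5.
  m = 010 → c = 1101110, weight = 5.
  m = 110 → c = 0000011, weight = 2.
  m = 001 → c = 1110011, weight = 5.
  m = 101 → c = 0011110, weight = 4.
  m = 011 → c = 0011101, weight = 4.
  m = 111 → c = 1110000, weight = 3.
Tally weights:
  weight 0: 1 codewords.
  weight 2: 1 codewords.
  weight 3: 1 codewords.
  weight 4: 2 codewords.
  weight 5: 3 codewords.
Minimum distance d = smallest w > 0 with A_w > 0 = 2.
Sanity: Σ A_w = 8 = 2^3 = 8 ✓.


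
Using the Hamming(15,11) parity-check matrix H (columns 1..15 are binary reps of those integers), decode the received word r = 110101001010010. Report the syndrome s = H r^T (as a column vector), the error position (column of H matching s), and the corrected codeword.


s = (1, 1, 0, 1)^T, error position = 13, corrected codeword c = 110101001010110

Compute s = H r^T mod 2 one row at a time:
  s_1 = 0 + 1 + 0 + 1 + 0 + 0 + 1 + 0 = 3 ≡ 1 (mod 2).
  s_2 = 1 + 0 + 1 + 0 + 0 + 0 + 1 + 0 = 3 ≡ 1 (mod 2).
  s_3 = 1 + 0 + 1 + 0 + 0 + 1 + 1 + 0 = 4 ≡ 0 (mod 2).
  s_4 = 1 + 0 + 0 + 0 + 1 + 1 + 0 + 0 = 3 ≡ 1 (mod 2).
s = (1, 1, 0, 1)^T — this equals column 13 of H (binary 1101), so error is at position 13.
Correct: flip bit 13 of r = 110101001010010 to get c = 110101001010110.


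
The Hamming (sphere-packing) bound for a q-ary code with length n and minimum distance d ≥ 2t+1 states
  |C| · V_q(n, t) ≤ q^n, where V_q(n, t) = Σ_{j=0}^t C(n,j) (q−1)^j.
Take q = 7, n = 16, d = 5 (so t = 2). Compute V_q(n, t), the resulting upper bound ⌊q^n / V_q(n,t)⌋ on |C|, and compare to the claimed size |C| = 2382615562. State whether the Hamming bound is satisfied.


V_q(n, t) = 4417, q^n = 33232930569601, Hamming bound = 7523869270, |C| = 2382615562 ≤ bound (satisfied).

Step 1: Compute V_q(n, t) = Σ_{j=0}^2 C(n, j) (q−1)^j.
  j = 0: C(16,0)·(6)^0 = 1·1 = 1.
  j = 1: C(16,1)·(6)^1 = 16·6 = 96.
  j = 2: C(16,2)·(6)^2 = 120·36 = 4320.
  V_q(n, t) = 1 + 96 + 4320 = 4417.
Step 2: q^n = 7^16 = 33232930569601.
Step 3: Hamming bound ⌊q^n / V_q(n,t)⌋ = ⌊33232930569601/4417⌋ = 7523869270.
Step 4: Compare |C| = 2382615562 to 7523869270: satisfied.
The claimed |C| lies below the Hamming bound.


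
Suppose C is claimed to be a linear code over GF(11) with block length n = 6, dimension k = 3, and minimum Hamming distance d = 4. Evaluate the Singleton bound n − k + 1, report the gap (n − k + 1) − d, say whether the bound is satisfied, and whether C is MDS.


Singleton RHS = n − k + 1 = 4, slack = 0, bound satisfied, MDS.

Singleton bound: d ≤ n − k + 1.
Here n = 6, k = 3, so n − k + 1 = 4.
Given d = 4, check d ≤ 4: YES.
Slack = (n − k + 1) − d = 0.
The code is MDS (slack = 0).
Description: the claimed parameters are [6, 3, 4]_11; such a code would be MDS (meets Singleton bound).


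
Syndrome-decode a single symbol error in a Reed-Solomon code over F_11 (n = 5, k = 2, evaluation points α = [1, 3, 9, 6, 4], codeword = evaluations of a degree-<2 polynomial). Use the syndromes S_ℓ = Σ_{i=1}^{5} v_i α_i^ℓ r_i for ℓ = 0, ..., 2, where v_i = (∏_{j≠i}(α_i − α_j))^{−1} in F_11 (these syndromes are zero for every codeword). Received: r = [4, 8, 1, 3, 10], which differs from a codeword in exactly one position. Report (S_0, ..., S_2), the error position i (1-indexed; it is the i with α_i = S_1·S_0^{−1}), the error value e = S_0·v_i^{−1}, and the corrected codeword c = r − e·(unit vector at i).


S = (5, 1, 9), error at position 3, error magnitude e = 3, c = [4, 8, 9, 3, 10].

Step 1: column multipliers v_i = (∏_{j≠i}(α_i − α_j))^{−1} mod 11.
  i = 1 (α = 1): (1−3)(1−9)(1−6)(1−4) = (−2)·(−8)·(−5)·(−3) = 240 ≡ 9, so v_1 = 9^{−1} = 5 (mod 11).
  i = 2 (α = 3): (3−1)(3−9)(3−6)(3−4) = 2·(−6)·(−3)·(−1) = −36 ≡ 8, so v_2 = 8^{−1} = 7 (mod 11).
  i = 3 (α = 9): (9−1)(9−3)(9−6)(9−4) = 8·6·3·5 = 720 ≡ 5, so v_3 = 5^{−1} = 9 (mod 11).
  i = 4 (α = 6): (6−1)(6−3)(6−9)(6−4) = 5·3·(−3)·2 = −90 ≡ 9, so v_4 = 9^{−1} = 5 (mod 11).
  i = 5 (α = 4): (4−1)(4−3)(4−9)(4−6) = 3·1·(−5)·(−2) = 30 ≡ 8, so v_5 = 8^{−1} = 7 (mod 11).
  v = [5, 7, 9, 5, 7].
Step 2: syndromes of r = [4, 8, 1, 3, 10] (all sums mod 11).
  S_0 = Σ v_i r_i = 5·4 + 7·8 + 9·1 + 5·3 + 7·10 = 170 ≡ 5.
  S_1 = Σ v_i α_i r_i = 5·1·4 + 7·3·8 + 9·9·1 + 5·6·3 + 7·4·10 = 639 ≡ 1.
  α_i^2 mod 11 = [1, 9, 4, 3, 5].
  S_2 = Σ v_i α_i^2 r_i = 5·1·4 + 7·9·8 + 9·4·1 + 5·3·3 + 7·5·10 = 955 ≡ 9.
  S = (5, 1, 9) ≠ 0, so r is not a codeword (an error is present).
Step 3: locate the error. For a single error e at position i, S_ℓ = v_i·e·α_i^ℓ, so α_err = S_1/S_0.
  S_0^{−1} = 5^{−1} = 9 (mod 11), so α_err = 1·9 = 9 ≡ 9 = α_3. Error position i = 3.
  Consistency check: S_2/S_1 = 9·1 = 9 ≡ 9 = α_err ✓ (single-error assumption holds).
Step 4: error magnitude e = S_0/v_3 = S_0·∏_{j≠3}(α_3 − α_j) = 5·5 = 25 ≡ 3 (mod 11).
Step 5: correct position 3: c_3 = r_3 − e = 1 − 3 ≡ 9 (mod 11). Hence c = [4, 8, 9, 3, 10].
  Check: interpolating c through the α_i gives m(x) = 2 + 2·x (degree < 2) with m(α_i) = c_i for every i, so c is indeed a codeword.


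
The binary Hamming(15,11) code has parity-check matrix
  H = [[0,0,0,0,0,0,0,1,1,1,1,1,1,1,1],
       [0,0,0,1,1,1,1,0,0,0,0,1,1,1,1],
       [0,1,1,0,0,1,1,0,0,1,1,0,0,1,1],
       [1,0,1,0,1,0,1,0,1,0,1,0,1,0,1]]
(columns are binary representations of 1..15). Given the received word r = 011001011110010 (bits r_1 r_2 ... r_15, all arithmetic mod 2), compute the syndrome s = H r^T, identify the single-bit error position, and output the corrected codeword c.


s = (1, 0, 0, 1)^T, error position = 9, corrected codeword c = 011001010110010

Compute s = H r^T mod 2 one row at a time:
  s_1 = 1 + 1 + 1 + 1 + 0 + 0 + 1 + 0 = 5 ≡ 1 (mod 2).
  s_2 = 0 + 0 + 1 + 0 + 0 + 0 + 1 + 0 = 2 ≡ 0 (mod 2).
  s_3 = 1 + 1 + 1 + 0 + 1 + 1 + 1 + 0 = 6 ≡ 0 (mod 2).
  s_4 = 0 + 1 + 0 + 0 + 1 + 1 + 0 + 0 = 3 ≡ 1 (mod 2).
s = (1, 0, 0, 1)^T — this equals column 9 of H (binary 1001), so error is at position 9.
Correct: flip bit 9 of r = 011001011110010 to get c = 011001010110010.


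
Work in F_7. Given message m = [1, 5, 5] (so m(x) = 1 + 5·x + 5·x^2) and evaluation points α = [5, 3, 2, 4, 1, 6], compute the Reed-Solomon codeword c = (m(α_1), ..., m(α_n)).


c = [4, 5, 3, 3, 4, 1]

Message polynomial: m(x) = 1 + 5·x + 5·x^2 (mod 7).
For each evaluation point α_i, compute m(α_i) mod 7:
  α_1 = 5: Horner steps 5 → 2 → 4, so m(5) = 4.
  α_2 = 3: Horner steps 5 → 6 → 5, so m(3) = 5.
  α_3 = 2: Horner steps 5 → 1 → 3, so m(2) = 3.
  α_4 = 4: Horner steps 5 → 4 → 3, so m(4) = 3.
  α_5 = 1: Horner steps 5 → 3 → 4, so m(1) = 4.
  α_6 = 6: Horner steps 5 → 0 → 1, so m(6) = 1.
Codeword c = [4, 5, 3, 3, 4, 1] ∈ F_7^6.


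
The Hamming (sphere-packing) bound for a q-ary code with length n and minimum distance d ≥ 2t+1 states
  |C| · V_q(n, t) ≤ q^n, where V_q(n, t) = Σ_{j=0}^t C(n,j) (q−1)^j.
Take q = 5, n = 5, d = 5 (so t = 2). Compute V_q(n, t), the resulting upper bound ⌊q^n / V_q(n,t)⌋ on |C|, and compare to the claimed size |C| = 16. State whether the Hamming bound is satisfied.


V_q(n, t) = 181, q^n = 3125, Hamming bound = 17, |C| = 16 ≤ bound (satisfied).

Step 1: Compute V_q(n, t) = Σ_{j=0}^2 C(n, j) (q−1)^j.
  j = 0: C(5,0)·(4)^0 = 1·1 = 1.
  j = 1: C(5,1)·(4)^1 = 5·4 = 20.
  j = 2: C(5,2)·(4)^2 = 10·16 = 160.
  V_q(n, t) = 1 + 20 + 160 = 181.
Step 2: q^n = 5^5 = 3125.
Step 3: Hamming bound ⌊q^n / V_q(n,t)⌋ = ⌊3125/181⌋ = 17.
Step 4: Compare |C| = 16 to 17: satisfied.
The claimed |C| lies below the Hamming bound.


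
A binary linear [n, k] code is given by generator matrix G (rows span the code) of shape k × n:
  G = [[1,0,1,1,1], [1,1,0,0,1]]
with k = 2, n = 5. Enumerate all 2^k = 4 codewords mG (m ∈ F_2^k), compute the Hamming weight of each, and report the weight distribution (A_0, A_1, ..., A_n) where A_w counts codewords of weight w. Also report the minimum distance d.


Weight distribution: A_0 = 1, A_3 = 2, A_4 = 1. Minimum distance d = 3.

Enumerate all 2^2 = 4 messages m ∈ F_2^2.
For each, compute codeword c = mG in F_2^5, then tally its weight.
  m = 00 → c = 00000, weight = 0.
  m = 10 → c = 10111, weight = 4.
  m = 01 → c = 11001, weight = 3.
  m = 11 → c = 01110, weight = 3.
Tally weights:
  weight 0: 1 codewords.
  weight 3: 2 codewords.
  weight 4: 1 codewords.
Minimum distance d = smallest w > 0 with A_w > 0 = 3.
Sanity: Σ A_w = 4 = 2^2 = 4 ✓.


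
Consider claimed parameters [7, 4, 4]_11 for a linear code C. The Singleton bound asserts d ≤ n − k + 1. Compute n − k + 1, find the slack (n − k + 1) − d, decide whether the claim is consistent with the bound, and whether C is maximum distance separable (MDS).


Singleton RHS = n − k + 1 = 4, slack = 0, bound satisfied, MDS.

Singleton bound: d ≤ n − k + 1.
Here n = 7, k = 4, so n − k + 1 = 4.
Given d = 4, check d ≤ 4: YES.
Slack = (n − k + 1) − d = 0.
The code is MDS (slack = 0).
Description: the claimed parameters are [7, 4, 4]_11; such a code would be MDS (meets Singleton bound).


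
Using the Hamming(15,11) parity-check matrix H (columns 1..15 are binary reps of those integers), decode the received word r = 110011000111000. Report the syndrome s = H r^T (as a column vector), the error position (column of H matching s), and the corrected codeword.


s = (1, 1, 0, 1)^T, error position = 13, corrected codeword c = 110011000111100

Compute s = H r^T mod 2 one row at a time:
  s_1 = 0 + 0 + 1 + 1 + 1 + 0 + 0 + 0 = 3 ≡ 1 (mod 2).
  s_2 = 0 + 1 + 1 + 0 + 1 + 0 + 0 + 0 = 3 ≡ 1 (mod 2).
  s_3 = 1 + 0 + 1 + 0 + 1 + 1 + 0 + 0 = 4 ≡ 0 (mod 2).
  s_4 = 1 + 0 + 1 + 0 + 0 + 1 + 0 + 0 = 3 ≡ 1 (mod 2).
s = (1, 1, 0, 1)^T — this equals column 13 of H (binary 1101), so error is at position 13.
Correct: flip bit 13 of r = 110011000111000 to get c = 110011000111100.


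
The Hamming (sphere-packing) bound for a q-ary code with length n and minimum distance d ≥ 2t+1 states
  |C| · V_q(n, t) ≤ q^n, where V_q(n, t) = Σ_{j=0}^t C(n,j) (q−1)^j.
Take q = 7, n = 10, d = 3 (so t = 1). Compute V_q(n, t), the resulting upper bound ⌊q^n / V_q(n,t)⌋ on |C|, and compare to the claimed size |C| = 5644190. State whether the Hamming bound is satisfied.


V_q(n, t) = 61, q^n = 282475249, Hamming bound = 4630741, |C| = 5644190 > bound (violated).

Step 1: Compute V_q(n, t) = Σ_{j=0}^1 C(n, j) (q−1)^j.
  j = 0: C(10,0)·(6)^0 = 1·1 = 1.
  j = 1: C(10,1)·(6)^1 = 10·6 = 60.
  V_q(n, t) = 1 + 60 = 61.
Step 2: q^n = 7^10 = 282475249.
Step 3: Hamming bound ⌊q^n / V_q(n,t)⌋ = ⌊282475249/61⌋ = 4630741.
Step 4: Compare |C| = 5644190 to 4630741: violated.
The claimed |C| lies above the Hamming bound, so no 7-ary code of length 10 with d ≥ 3 can have 5644190 codewords.
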